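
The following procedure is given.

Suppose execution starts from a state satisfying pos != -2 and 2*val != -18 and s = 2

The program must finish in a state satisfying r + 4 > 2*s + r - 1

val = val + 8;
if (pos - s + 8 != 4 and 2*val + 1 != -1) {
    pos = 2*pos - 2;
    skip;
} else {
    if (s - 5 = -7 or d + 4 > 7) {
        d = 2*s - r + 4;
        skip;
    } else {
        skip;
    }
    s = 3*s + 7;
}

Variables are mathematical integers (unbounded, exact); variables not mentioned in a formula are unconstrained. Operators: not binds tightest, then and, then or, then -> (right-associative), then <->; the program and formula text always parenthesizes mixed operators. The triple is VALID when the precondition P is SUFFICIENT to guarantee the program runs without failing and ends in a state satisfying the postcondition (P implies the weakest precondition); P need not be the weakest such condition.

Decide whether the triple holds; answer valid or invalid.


Working backward. After the program, the postcondition r + 4 > 2*s + r - 1 must hold; in canonical form it is 2*s < 5.
Then branch requires 2*s < 5; else branch requires ((s = -2 or d > 3) -> 6*s < -9) and ((not (s = -2 or d > 3)) -> 6*s < -9).
Before the if: ((pos != s - 4 and 2*val != -2) -> 2*s < 5) and ((not (pos != s - 4 and 2*val != -2)) -> (((s = -2 or d > 3) -> 6*s < -9) and ((not (s = -2 or d > 3)) -> 6*s < -9)))
Before val := val + 8: ((pos != s - 4 and 2*val != -18) -> 2*s < 5) and ((not (pos != s - 4 and 2*val != -18)) -> (((s = -2 or d > 3) -> 6*s < -9) and ((not (s = -2 or d > 3)) -> 6*s < -9)))
The weakest precondition is ((pos != s - 4 and 2*val != -18) -> 2*s < 5) and ((not (pos != s - 4 and 2*val != -18)) -> (((s = -2 or d > 3) -> 6*s < -9) and ((not (s = -2 or d > 3)) -> 6*s < -9))).
Check whether pos != -2 and 2*val != -18 and s = 2 implies it.
Every state satisfying the precondition satisfies the weakest precondition: the implication holds.
Answer: valid


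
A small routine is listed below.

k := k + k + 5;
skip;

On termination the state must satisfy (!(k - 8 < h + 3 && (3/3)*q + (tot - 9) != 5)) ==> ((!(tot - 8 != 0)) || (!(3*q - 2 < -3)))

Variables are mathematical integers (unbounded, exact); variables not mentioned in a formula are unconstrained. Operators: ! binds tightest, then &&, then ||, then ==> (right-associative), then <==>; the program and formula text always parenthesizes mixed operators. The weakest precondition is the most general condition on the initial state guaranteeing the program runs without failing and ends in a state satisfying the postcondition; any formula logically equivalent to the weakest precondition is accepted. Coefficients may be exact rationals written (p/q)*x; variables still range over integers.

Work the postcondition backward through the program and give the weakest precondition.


Working backward. After the program, the postcondition (!(k - 8 < h + 3 && (3/3)*q + (tot - 9) != 5)) ==> ((!(tot - 8 != 0)) || (!(3*q - 2 < -3))) must hold; in canonical form it is (!(k < h + 11 && q + tot != 14)) ==> ((!(tot != 8)) || (!(3*q < -1))).
Before skip: (!(k < h + 11 && q + tot != 14)) ==> ((!(tot != 8)) || (!(3*q < -1)))
Before k := k + k + 5: (!(2*k < h + 6 && q + tot != 14)) ==> ((!(tot != 8)) || (!(3*q < -1)))
Answer: WP = (!(2*k < h + 6 && q + tot != 14)) ==> ((!(tot != 8)) || (!(3*q < -1)))


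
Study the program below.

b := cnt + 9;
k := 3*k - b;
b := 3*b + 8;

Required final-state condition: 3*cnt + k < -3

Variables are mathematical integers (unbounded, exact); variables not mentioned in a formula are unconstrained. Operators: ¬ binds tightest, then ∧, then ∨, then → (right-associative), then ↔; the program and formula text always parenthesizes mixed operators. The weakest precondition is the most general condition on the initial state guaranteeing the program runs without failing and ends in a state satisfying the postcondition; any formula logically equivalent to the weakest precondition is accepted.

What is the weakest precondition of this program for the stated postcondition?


Working backward. After the program, 3*cnt + k < -3 must hold.
Before b := 3*b + 8: 3*cnt + k < -3
Before k := 3*k - b: 3*cnt + 3*k < b - 3
Before b := cnt + 9: 2*cnt + 3*k < 6
Answer: WP = 2*cnt + 3*k < 6


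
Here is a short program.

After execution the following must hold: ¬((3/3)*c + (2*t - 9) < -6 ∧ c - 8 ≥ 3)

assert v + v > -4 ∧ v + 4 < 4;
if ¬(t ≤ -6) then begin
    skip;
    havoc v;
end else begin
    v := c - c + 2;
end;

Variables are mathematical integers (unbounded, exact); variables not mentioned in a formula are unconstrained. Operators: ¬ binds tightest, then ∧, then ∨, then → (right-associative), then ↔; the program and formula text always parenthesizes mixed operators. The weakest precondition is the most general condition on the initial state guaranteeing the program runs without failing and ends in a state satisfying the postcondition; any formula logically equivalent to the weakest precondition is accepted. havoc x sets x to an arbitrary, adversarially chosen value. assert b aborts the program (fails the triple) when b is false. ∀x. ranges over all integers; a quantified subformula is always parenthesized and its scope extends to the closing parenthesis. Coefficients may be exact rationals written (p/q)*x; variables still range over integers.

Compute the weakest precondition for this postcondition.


Working backward. After the program, the postcondition ¬((3/3)*c + (2*t - 9) < -6 ∧ c - 8 ≥ 3) must hold; in canonical form it is ¬(c + 2*t < 3 ∧ c ≥ 11).
Then branch requires ¬(c + 2*t < 3 ∧ c ≥ 11); else branch requires ¬(c + 2*t < 3 ∧ c ≥ 11).
Before the if: ((¬(t ≤ -6)) → (¬(c + 2*t < 3 ∧ c ≥ 11))) ∧ (t ≤ -6 → (¬(c + 2*t < 3 ∧ c ≥ 11)))
Before assert v + v > -4 ∧ v + 4 < 4: 2*v > -4 ∧ v < 0 ∧ ((¬(t ≤ -6)) → (¬(c + 2*t < 3 ∧ c ≥ 11))) ∧ (t ≤ -6 → (¬(c + 2*t < 3 ∧ c ≥ 11)))
Answer: WP = 2*v > -4 ∧ v < 0 ∧ ((¬(t ≤ -6)) → (¬(c + 2*t < 3 ∧ c ≥ 11))) ∧ (t ≤ -6 → (¬(c + 2*t < 3 ∧ c ≥ 11)))


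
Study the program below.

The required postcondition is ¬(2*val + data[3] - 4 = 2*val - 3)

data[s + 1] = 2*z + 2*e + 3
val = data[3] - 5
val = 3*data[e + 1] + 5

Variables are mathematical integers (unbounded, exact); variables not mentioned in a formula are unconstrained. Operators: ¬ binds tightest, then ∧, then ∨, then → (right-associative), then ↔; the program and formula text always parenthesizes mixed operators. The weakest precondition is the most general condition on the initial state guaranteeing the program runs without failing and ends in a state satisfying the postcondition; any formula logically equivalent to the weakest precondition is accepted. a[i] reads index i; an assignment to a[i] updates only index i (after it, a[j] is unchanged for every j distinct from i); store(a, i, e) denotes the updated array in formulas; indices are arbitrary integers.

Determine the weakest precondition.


Working backward. After the program, the postcondition ¬(2*val + data[3] - 4 = 2*val - 3) must hold; in canonical form it is ¬(data[3] = 1).
Before val := 3*data[e + 1] + 5: ¬(data[3] = 1)
Before val := data[3] - 5: ¬(data[3] = 1)
Before data[s + 1] := 2*z + 2*e + 3: ¬(store(data, s + 1, 2*e + 2*z + 3)[3] = 1)
Answer: WP = ¬(store(data, s + 1, 2*e + 2*z + 3)[3] = 1)


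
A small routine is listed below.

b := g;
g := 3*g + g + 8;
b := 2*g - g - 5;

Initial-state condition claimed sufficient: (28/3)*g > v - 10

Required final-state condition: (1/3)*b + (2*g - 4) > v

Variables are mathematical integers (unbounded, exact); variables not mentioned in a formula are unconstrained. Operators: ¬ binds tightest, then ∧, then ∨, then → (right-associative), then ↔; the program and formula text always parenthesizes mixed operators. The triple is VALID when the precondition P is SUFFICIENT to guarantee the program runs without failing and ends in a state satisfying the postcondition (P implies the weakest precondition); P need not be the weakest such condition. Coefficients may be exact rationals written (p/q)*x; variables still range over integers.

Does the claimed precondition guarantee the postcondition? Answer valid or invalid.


Working backward. After the program, the postcondition (1/3)*b + (2*g - 4) > v must hold; in canonical form it is (1/3)*b + 2*g > v + 4.
Before b := 2*g - g - 5: (7/3)*g > v + 17/3
Before g := 3*g + g + 8: (28/3)*g > v - 13
Before b := g: (28/3)*g > v - 13
The weakest precondition is (28/3)*g > v - 13.
Check whether (28/3)*g > v - 10 implies it.
Every state satisfying the precondition satisfies the weakest precondition: the implication holds.
Answer: valid


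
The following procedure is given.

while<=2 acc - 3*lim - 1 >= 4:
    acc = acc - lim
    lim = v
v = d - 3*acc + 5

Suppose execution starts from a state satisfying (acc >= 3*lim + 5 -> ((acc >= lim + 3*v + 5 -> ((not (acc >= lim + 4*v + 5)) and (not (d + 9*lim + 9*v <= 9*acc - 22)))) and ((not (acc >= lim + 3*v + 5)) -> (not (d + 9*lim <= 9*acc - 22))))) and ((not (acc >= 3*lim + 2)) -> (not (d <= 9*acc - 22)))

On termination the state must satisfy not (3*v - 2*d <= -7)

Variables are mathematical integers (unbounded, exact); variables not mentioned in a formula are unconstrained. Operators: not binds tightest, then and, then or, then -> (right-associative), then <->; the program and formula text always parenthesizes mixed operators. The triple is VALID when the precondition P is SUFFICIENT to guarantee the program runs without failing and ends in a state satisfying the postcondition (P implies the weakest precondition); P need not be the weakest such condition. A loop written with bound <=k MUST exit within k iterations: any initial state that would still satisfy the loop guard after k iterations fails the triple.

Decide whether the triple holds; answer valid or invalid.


Working backward. After the program, the postcondition not (3*v - 2*d <= -7) must hold; in canonical form it is not (3*v <= 2*d - 7).
Before v := d - 3*acc + 5: not (d <= 9*acc - 22)
Before the loop (bound <=2), unroll the exhaustion recursion (WP_0 = exit-now case; WP_j = one more guarded iteration, up to j = 2):
  WP_0: (not (acc >= 3*lim + 5)) and (not (d <= 9*acc - 22))
  WP_1: (acc >= 3*lim + 5 -> ((not (acc >= lim + 3*v + 5)) and (not (d + 9*lim <= 9*acc - 22)))) and ((not (acc >= 3*lim + 5)) -> (not (d <= 9*acc - 22)))
  WP_2: (acc >= 3*lim + 5 -> ((acc >= lim + 3*v + 5 -> ((not (acc >= lim + 4*v + 5)) and (not (d + 9*lim + 9*v <= 9*acc - 22)))) and ((not (acc >= lim + 3*v + 5)) -> (not (d + 9*lim <= 9*acc - 22))))) and ((not (acc >= 3*lim + 5)) -> (not (d <= 9*acc - 22)))
So before the loop: (acc >= 3*lim + 5 -> ((acc >= lim + 3*v + 5 -> ((not (acc >= lim + 4*v + 5)) and (not (d + 9*lim + 9*v <= 9*acc - 22)))) and ((not (acc >= lim + 3*v + 5)) -> (not (d + 9*lim <= 9*acc - 22))))) and ((not (acc >= 3*lim + 5)) -> (not (d <= 9*acc - 22)))
The weakest precondition is (acc >= 3*lim + 5 -> ((acc >= lim + 3*v + 5 -> ((not (acc >= lim + 4*v + 5)) and (not (d + 9*lim + 9*v <= 9*acc - 22)))) and ((not (acc >= lim + 3*v + 5)) -> (not (d + 9*lim <= 9*acc - 22))))) and ((not (acc >= 3*lim + 5)) -> (not (d <= 9*acc - 22))).
Check whether (acc >= 3*lim + 5 -> ((acc >= lim + 3*v + 5 -> ((not (acc >= lim + 4*v + 5)) and (not (d + 9*lim + 9*v <= 9*acc - 22)))) and ((not (acc >= lim + 3*v + 5)) -> (not (d + 9*lim <= 9*acc - 22))))) and ((not (acc >= 3*lim + 2)) -> (not (d <= 9*acc - 22))) implies it.
Countermodel: at the initial state acc = 2, d = -4, lim = 0, v = 0, the precondition holds but the weakest precondition fails.
Answer: invalid


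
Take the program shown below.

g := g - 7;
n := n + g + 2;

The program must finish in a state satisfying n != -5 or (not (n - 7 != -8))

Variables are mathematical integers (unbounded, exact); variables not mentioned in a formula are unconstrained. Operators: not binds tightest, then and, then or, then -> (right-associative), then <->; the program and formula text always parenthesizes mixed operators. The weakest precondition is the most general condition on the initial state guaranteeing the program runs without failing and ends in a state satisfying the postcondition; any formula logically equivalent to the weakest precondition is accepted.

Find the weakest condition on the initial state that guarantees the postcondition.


Working backward. After the program, the postcondition n != -5 or (not (n - 7 != -8)) must hold; in canonical form it is n != -5 or (not (n != -1)).
Before n := n + g + 2: g + n != -7 or (not (g + n != -3))
Before g := g - 7: g + n != 0 or (not (g + n != 4))
Answer: WP = g + n != 0 or (not (g + n != 4))


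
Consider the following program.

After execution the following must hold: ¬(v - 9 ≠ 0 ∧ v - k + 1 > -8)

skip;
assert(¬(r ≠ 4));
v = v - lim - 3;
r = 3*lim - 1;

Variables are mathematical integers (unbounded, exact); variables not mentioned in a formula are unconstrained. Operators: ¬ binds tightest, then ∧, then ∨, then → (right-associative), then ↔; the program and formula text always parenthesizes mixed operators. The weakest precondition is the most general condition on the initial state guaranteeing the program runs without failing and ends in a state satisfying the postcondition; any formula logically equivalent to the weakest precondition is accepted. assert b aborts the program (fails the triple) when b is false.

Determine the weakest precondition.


Working backward. After the program, the postcondition ¬(v - 9 ≠ 0 ∧ v - k + 1 > -8) must hold; in canonical form it is ¬(v ≠ 9 ∧ v > k - 9).
Before r := 3*lim - 1: ¬(v ≠ 9 ∧ v > k - 9)
Before v := v - lim - 3: ¬(v ≠ lim + 12 ∧ v > k + lim - 6)
Before assert ¬(r ≠ 4): (¬(r ≠ 4)) ∧ (¬(v ≠ lim + 12 ∧ v > k + lim - 6))
Before skip: (¬(r ≠ 4)) ∧ (¬(v ≠ lim + 12 ∧ v > k + lim - 6))
Answer: WP = (¬(r ≠ 4)) ∧ (¬(v ≠ lim + 12 ∧ v > k + lim - 6))


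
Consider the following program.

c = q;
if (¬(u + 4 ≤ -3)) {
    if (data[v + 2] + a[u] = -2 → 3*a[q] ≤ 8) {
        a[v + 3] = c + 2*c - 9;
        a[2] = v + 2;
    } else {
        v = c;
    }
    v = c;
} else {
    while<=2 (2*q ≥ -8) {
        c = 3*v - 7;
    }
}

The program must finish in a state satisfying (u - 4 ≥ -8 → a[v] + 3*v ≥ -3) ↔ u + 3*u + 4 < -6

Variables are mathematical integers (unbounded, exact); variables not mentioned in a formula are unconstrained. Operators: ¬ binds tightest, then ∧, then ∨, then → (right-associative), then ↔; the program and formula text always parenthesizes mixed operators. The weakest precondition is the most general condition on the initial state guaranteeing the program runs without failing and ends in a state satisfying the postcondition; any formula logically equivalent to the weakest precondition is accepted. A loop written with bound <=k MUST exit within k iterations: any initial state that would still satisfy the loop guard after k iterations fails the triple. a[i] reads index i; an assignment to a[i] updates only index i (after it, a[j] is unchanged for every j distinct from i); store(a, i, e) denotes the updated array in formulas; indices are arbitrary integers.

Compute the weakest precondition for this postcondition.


Working backward. After the program, the postcondition (u - 4 ≥ -8 → a[v] + 3*v ≥ -3) ↔ u + 3*u + 4 < -6 must hold; in canonical form it is (u ≥ -4 → a[v] + 3*v ≥ -3) ↔ 4*u < -10.
Then branch requires ((a[u] + data[v + 2] = -2 → 3*a[q] ≤ 8) → ((u ≥ -4 → store(store(a, v + 3, 3*c - 9), 2, v + 2)[c] + 3*c ≥ -3) ↔ 4*u < -10)) ∧ ((¬(a[u] + data[v + 2] = -2 → 3*a[q] ≤ 8)) → ((u ≥ -4 → a[c] + 3*c ≥ -3) ↔ 4*u < -10)); else branch requires (2*q ≥ -8 → ((2*q ≥ -8 → ((¬(2*q ≥ -8)) ∧ ((u ≥ -4 → a[v] + 3*v ≥ -3) ↔ 4*u < -10))) ∧ ((¬(2*q ≥ -8)) → ((u ≥ -4 → a[v] + 3*v ≥ -3) ↔ 4*u < -10)))) ∧ ((¬(2*q ≥ -8)) → ((u ≥ -4 → a[v] + 3*v ≥ -3) ↔ 4*u < -10)).
Before the if: ((¬(u ≤ -7)) → (((a[u] + data[v + 2] = -2 → 3*a[q] ≤ 8) → ((u ≥ -4 → store(store(a, v + 3, 3*c - 9), 2, v + 2)[c] + 3*c ≥ -3) ↔ 4*u < -10)) ∧ ((¬(a[u] + data[v + 2] = -2 → 3*a[q] ≤ 8)) → ((u ≥ -4 → a[c] + 3*c ≥ -3) ↔ 4*u < -10)))) ∧ (u ≤ -7 → ((2*q ≥ -8 → ((2*q ≥ -8 → ((¬(2*q ≥ -8)) ∧ ((u ≥ -4 → a[v] + 3*v ≥ -3) ↔ 4*u < -10))) ∧ ((¬(2*q ≥ -8)) → ((u ≥ -4 → a[v] + 3*v ≥ -3) ↔ 4*u < -10)))) ∧ ((¬(2*q ≥ -8)) → ((u ≥ -4 → a[v] + 3*v ≥ -3) ↔ 4*u < -10))))
Before c := q: ((¬(u ≤ -7)) → (((a[u] + data[v + 2] = -2 → 3*a[q] ≤ 8) → ((u ≥ -4 → store(store(a, v + 3, 3*q - 9), 2, v + 2)[q] + 3*q ≥ -3) ↔ 4*u < -10)) ∧ ((¬(a[u] + data[v + 2] = -2 → 3*a[q] ≤ 8)) → ((u ≥ -4 → a[q] + 3*q ≥ -3) ↔ 4*u < -10)))) ∧ (u ≤ -7 → ((2*q ≥ -8 → ((2*q ≥ -8 → ((¬(2*q ≥ -8)) ∧ ((u ≥ -4 → a[v] + 3*v ≥ -3) ↔ 4*u < -10))) ∧ ((¬(2*q ≥ -8)) → ((u ≥ -4 → a[v] + 3*v ≥ -3) ↔ 4*u < -10)))) ∧ ((¬(2*q ≥ -8)) → ((u ≥ -4 → a[v] + 3*v ≥ -3) ↔ 4*u < -10))))
Answer: WP = ((¬(u ≤ -7)) → (((a[u] + data[v + 2] = -2 → 3*a[q] ≤ 8) → ((u ≥ -4 → store(store(a, v + 3, 3*q - 9), 2, v + 2)[q] + 3*q ≥ -3) ↔ 4*u < -10)) ∧ ((¬(a[u] + data[v + 2] = -2 → 3*a[q] ≤ 8)) → ((u ≥ -4 → a[q] + 3*q ≥ -3) ↔ 4*u < -10)))) ∧ (u ≤ -7 → ((2*q ≥ -8 → ((2*q ≥ -8 → ((¬(2*q ≥ -8)) ∧ ((u ≥ -4 → a[v] + 3*v ≥ -3) ↔ 4*u < -10))) ∧ ((¬(2*q ≥ -8)) → ((u ≥ -4 → a[v] + 3*v ≥ -3) ↔ 4*u < -10)))) ∧ ((¬(2*q ≥ -8)) → ((u ≥ -4 → a[v] + 3*v ≥ -3) ↔ 4*u < -10))))


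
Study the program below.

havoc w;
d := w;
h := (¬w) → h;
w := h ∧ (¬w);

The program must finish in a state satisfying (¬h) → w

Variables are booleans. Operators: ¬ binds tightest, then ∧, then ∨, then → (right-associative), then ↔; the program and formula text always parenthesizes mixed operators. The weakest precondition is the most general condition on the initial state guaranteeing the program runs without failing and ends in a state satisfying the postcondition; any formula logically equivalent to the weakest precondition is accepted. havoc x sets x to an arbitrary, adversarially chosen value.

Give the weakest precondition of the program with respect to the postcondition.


Working backward. After the program, (¬h) → w must hold.
Before w := h ∧ (¬w): (¬h) → (h ∧ (¬w))
Before h := (¬w) → h: (¬((¬w) → h)) → (((¬w) → h) ∧ (¬w))
Before d := w: (¬((¬w) → h)) → (((¬w) → h) ∧ (¬w))
Before havoc w: (¬h) → h
Answer: WP = (¬h) → h


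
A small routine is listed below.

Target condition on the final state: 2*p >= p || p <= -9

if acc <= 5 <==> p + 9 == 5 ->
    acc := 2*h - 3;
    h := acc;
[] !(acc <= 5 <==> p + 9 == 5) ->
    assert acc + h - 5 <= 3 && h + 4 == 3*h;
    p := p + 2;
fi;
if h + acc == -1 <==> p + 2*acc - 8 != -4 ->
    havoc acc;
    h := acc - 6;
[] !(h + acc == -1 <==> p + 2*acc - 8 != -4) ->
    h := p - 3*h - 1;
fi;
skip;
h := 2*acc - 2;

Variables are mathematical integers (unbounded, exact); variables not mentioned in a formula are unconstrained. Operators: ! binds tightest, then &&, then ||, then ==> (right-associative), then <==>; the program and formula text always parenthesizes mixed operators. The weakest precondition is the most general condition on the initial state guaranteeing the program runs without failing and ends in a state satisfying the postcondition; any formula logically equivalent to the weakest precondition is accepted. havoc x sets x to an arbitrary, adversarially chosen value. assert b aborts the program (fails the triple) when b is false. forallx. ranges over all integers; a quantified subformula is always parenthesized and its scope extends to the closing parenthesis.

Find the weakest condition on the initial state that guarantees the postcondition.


Working backward. After the program, the postcondition 2*p >= p || p <= -9 must hold; in canonical form it is p >= 0 || p <= -9.
Before h := 2*acc - 2: p >= 0 || p <= -9
Before skip: p >= 0 || p <= -9
Then branch requires p >= 0 || p <= -9; else branch requires p >= 0 || p <= -9.
Before the if: ((acc + h == -1 <==> 2*acc + p != 4) ==> (p >= 0 || p <= -9)) && ((!(acc + h == -1 <==> 2*acc + p != 4)) ==> (p >= 0 || p <= -9))
Then branch requires ((4*h == 5 <==> 4*h + p != 10) ==> (p >= 0 || p <= -9)) && ((!(4*h == 5 <==> 4*h + p != 10)) ==> (p >= 0 || p <= -9)); else branch requires acc + h <= 8 && 2*h == 4 && ((acc + h == -1 <==> 2*acc + p != 2) ==> (p >= -2 || p <= -11)) && ((!(acc + h == -1 <==> 2*acc + p != 2)) ==> (p >= -2 || p <= -11)).
Before the if: ((acc <= 5 <==> p == -4) ==> (((4*h == 5 <==> 4*h + p != 10) ==> (p >= 0 || p <= -9)) && ((!(4*h == 5 <==> 4*h + p != 10)) ==> (p >= 0 || p <= -9)))) && ((!(acc <= 5 <==> p == -4)) ==> (acc + h <= 8 && 2*h == 4 && ((acc + h == -1 <==> 2*acc + p != 2) ==> (p >= -2 || p <= -11)) && ((!(acc + h == -1 <==> 2*acc + p != 2)) ==> (p >= -2 || p <= -11))))
Answer: WP = ((acc <= 5 <==> p == -4) ==> (((4*h == 5 <==> 4*h + p != 10) ==> (p >= 0 || p <= -9)) && ((!(4*h == 5 <==> 4*h + p != 10)) ==> (p >= 0 || p <= -9)))) && ((!(acc <= 5 <==> p == -4)) ==> (acc + h <= 8 && 2*h == 4 && ((acc + h == -1 <==> 2*acc + p != 2) ==> (p >= -2 || p <= -11)) && ((!(acc + h == -1 <==> 2*acc + p != 2)) ==> (p >= -2 || p <= -11))))


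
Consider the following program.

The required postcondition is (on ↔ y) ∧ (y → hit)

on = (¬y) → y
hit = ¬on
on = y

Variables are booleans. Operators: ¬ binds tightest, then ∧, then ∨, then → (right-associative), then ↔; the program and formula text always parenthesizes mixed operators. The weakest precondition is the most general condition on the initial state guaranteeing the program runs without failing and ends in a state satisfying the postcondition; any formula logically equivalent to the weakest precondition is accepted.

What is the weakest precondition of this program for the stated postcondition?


Working backward. After the program, (on ↔ y) ∧ (y → hit) must hold.
Before on := y: y → hit
Before hit := ¬on: y → (¬on)
Before on := (¬y) → y: y → (¬((¬y) → y))
Answer: WP = y → (¬((¬y) → y))


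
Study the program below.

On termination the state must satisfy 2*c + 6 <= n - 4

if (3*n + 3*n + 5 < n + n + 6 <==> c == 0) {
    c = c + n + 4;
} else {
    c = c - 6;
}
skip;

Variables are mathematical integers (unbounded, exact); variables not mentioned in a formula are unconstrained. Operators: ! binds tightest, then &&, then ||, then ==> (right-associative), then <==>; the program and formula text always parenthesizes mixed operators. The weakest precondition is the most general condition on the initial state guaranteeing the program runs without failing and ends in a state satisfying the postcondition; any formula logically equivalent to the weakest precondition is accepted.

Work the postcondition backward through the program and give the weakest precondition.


Working backward. After the program, the postcondition 2*c + 6 <= n - 4 must hold; in canonical form it is 2*c <= n - 10.
Before skip: 2*c <= n - 10
Then branch requires 2*c + n <= -18; else branch requires 2*c <= n + 2.
Before the if: ((4*n < 1 <==> c == 0) ==> 2*c + n <= -18) && ((!(4*n < 1 <==> c == 0)) ==> 2*c <= n + 2)
Answer: WP = ((4*n < 1 <==> c == 0) ==> 2*c + n <= -18) && ((!(4*n < 1 <==> c == 0)) ==> 2*c <= n + 2)


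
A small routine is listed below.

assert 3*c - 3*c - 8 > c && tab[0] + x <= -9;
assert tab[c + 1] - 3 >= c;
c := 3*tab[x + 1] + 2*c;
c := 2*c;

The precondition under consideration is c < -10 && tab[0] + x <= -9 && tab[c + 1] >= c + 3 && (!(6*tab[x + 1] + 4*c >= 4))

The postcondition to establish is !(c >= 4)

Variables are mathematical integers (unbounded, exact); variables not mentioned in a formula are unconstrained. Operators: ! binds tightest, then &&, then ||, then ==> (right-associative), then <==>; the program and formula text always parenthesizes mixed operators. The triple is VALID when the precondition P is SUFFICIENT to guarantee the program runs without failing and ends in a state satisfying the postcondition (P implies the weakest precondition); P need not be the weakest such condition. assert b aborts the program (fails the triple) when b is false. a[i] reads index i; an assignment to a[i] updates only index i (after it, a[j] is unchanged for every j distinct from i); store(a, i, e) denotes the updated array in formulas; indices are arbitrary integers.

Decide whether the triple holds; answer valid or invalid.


Working backward. After the program, !(c >= 4) must hold.
Before c := 2*c: !(2*c >= 4)
Before c := 3*tab[x + 1] + 2*c: !(6*tab[x + 1] + 4*c >= 4)
Before assert tab[c + 1] - 3 >= c: tab[c + 1] >= c + 3 && (!(6*tab[x + 1] + 4*c >= 4))
Before assert 3*c - 3*c - 8 > c && tab[0] + x <= -9: c < -8 && tab[0] + x <= -9 && tab[c + 1] >= c + 3 && (!(6*tab[x + 1] + 4*c >= 4))
The weakest precondition is c < -8 && tab[0] + x <= -9 && tab[c + 1] >= c + 3 && (!(6*tab[x + 1] + 4*c >= 4)).
Check whether c < -10 && tab[0] + x <= -9 && tab[c + 1] >= c + 3 && (!(6*tab[x + 1] + 4*c >= 4)) implies it.
Every state satisfying the precondition satisfies the weakest precondition: the implication holds.
Answer: valid


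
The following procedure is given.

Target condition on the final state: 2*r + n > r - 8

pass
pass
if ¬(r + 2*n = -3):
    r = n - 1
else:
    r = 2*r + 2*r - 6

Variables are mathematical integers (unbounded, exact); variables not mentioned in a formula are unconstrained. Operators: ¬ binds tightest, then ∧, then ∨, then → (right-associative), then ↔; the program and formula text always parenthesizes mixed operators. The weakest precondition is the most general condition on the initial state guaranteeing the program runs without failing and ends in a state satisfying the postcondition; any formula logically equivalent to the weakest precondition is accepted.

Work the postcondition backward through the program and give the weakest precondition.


Working backward. After the program, the postcondition 2*r + n > r - 8 must hold; in canonical form it is n + r > -8.
Then branch requires 2*n > -7; else branch requires n + 4*r > -2.
Before the if: ((¬(2*n + r = -3)) → 2*n > -7) ∧ (2*n + r = -3 → n + 4*r > -2)
Before skip: ((¬(2*n + r = -3)) → 2*n > -7) ∧ (2*n + r = -3 → n + 4*r > -2)
Before skip: ((¬(2*n + r = -3)) → 2*n > -7) ∧ (2*n + r = -3 → n + 4*r > -2)
Answer: WP = ((¬(2*n + r = -3)) → 2*n > -7) ∧ (2*n + r = -3 → n + 4*r > -2)


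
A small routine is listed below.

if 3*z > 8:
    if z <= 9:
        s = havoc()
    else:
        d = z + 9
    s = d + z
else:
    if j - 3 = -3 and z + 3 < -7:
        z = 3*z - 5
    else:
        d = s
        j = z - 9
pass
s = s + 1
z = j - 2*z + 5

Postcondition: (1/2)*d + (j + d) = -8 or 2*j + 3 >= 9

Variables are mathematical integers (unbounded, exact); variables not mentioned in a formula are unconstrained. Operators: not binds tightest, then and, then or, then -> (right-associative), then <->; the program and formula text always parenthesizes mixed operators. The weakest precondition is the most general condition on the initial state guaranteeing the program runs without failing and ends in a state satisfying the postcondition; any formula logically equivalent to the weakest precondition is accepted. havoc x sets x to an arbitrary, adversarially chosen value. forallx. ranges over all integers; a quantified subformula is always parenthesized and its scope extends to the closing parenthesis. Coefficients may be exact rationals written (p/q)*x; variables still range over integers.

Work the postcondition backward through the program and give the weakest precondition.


Working backward. After the program, the postcondition (1/2)*d + (j + d) = -8 or 2*j + 3 >= 9 must hold; in canonical form it is (3/2)*d + j = -8 or 2*j >= 6.
Before z := j - 2*z + 5: (3/2)*d + j = -8 or 2*j >= 6
Before s := s + 1: (3/2)*d + j = -8 or 2*j >= 6
Before skip: (3/2)*d + j = -8 or 2*j >= 6
Then branch requires (z <= 9 -> ((3/2)*d + j = -8 or 2*j >= 6)) and ((not (z <= 9)) -> (j + (3/2)*z = -43/2 or 2*j >= 6)); else branch requires ((j = 0 and z < -10) -> ((3/2)*d + j = -8 or 2*j >= 6)) and ((not (j = 0 and z < -10)) -> ((3/2)*s + z = 1 or 2*z >= 24)).
Before the if: (3*z > 8 -> ((z <= 9 -> ((3/2)*d + j = -8 or 2*j >= 6)) and ((not (z <= 9)) -> (j + (3/2)*z = -43/2 or 2*j >= 6)))) and ((not (3*z > 8)) -> (((j = 0 and z < -10) -> ((3/2)*d + j = -8 or 2*j >= 6)) and ((not (j = 0 and z < -10)) -> ((3/2)*s + z = 1 or 2*z >= 24))))
Answer: WP = (3*z > 8 -> ((z <= 9 -> ((3/2)*d + j = -8 or 2*j >= 6)) and ((not (z <= 9)) -> (j + (3/2)*z = -43/2 or 2*j >= 6)))) and ((not (3*z > 8)) -> (((j = 0 and z < -10) -> ((3/2)*d + j = -8 or 2*j >= 6)) and ((not (j = 0 and z < -10)) -> ((3/2)*s + z = 1 or 2*z >= 24))))


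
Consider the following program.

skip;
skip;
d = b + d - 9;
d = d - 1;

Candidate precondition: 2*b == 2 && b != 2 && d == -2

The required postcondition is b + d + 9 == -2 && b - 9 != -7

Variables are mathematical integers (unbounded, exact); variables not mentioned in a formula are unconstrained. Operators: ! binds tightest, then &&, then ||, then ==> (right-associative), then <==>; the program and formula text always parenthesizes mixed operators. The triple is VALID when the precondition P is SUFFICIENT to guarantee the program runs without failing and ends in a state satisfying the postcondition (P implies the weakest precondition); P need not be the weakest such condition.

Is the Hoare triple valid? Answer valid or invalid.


Working backward. After the program, the postcondition b + d + 9 == -2 && b - 9 != -7 must hold; in canonical form it is b + d == -11 && b != 2.
Before d := d - 1: b + d == -10 && b != 2
Before d := b + d - 9: 2*b + d == -1 && b != 2
Before skip: 2*b + d == -1 && b != 2
Before skip: 2*b + d == -1 && b != 2
The weakest precondition is 2*b + d == -1 && b != 2.
Check whether 2*b == 2 && b != 2 && d == -2 implies it.
Countermodel: at the initial state b = 1, d = -2, the precondition holds but the weakest precondition fails.
Answer: invalid


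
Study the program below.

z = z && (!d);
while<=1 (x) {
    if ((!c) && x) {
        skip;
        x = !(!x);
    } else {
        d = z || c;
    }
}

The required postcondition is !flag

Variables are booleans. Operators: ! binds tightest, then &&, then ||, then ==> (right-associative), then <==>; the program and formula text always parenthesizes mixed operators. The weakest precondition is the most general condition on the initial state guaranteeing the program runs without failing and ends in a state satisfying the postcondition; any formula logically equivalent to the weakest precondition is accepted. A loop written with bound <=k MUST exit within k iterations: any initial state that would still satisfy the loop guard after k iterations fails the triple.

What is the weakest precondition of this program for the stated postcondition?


Working backward. After the program, !flag must hold.
Before the loop (bound <=1), unroll the exhaustion recursion (WP_0 = exit-now case; WP_j = one more guarded iteration, up to j = 1):
  WP_0: (!x) && (!flag)
  WP_1: (x ==> ((((!c) && x) ==> ((!x) && (!flag))) && ((!((!c) && x)) ==> ((!x) && (!flag))))) && ((!x) ==> (!flag))
So before the loop: (x ==> ((((!c) && x) ==> ((!x) && (!flag))) && ((!((!c) && x)) ==> ((!x) && (!flag))))) && ((!x) ==> (!flag))
Before z := z && (!d): (x ==> ((((!c) && x) ==> ((!x) && (!flag))) && ((!((!c) && x)) ==> ((!x) && (!flag))))) && ((!x) ==> (!flag))
Answer: WP = (x ==> ((((!c) && x) ==> ((!x) && (!flag))) && ((!((!c) && x)) ==> ((!x) && (!flag))))) && ((!x) ==> (!flag))


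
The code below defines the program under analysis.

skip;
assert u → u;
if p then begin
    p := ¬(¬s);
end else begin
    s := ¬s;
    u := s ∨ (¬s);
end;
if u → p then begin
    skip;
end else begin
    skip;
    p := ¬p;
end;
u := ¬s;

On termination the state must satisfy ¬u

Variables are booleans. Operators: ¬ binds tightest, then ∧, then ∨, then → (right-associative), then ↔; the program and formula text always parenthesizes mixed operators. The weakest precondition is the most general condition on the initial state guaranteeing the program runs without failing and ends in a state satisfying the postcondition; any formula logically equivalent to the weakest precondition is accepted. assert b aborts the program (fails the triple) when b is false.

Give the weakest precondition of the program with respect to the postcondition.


Working backward. After the program, ¬u must hold.
Before u := ¬s: s
Then branch requires s; else branch requires s.
Before the if: ((u → p) → s) ∧ ((¬(u → p)) → s)
Then branch requires ((u → s) → s) ∧ ((¬(u → s)) → s); else branch requires (p → (¬s)) ∧ ((¬p) → (¬s)).
Before the if: (p → (((u → s) → s) ∧ ((¬(u → s)) → s))) ∧ ((¬p) → ((p → (¬s)) ∧ ((¬p) → (¬s))))
Before assert u → u: (p → (((u → s) → s) ∧ ((¬(u → s)) → s))) ∧ ((¬p) → ((p → (¬s)) ∧ ((¬p) → (¬s))))
Before skip: (p → (((u → s) → s) ∧ ((¬(u → s)) → s))) ∧ ((¬p) → ((p → (¬s)) ∧ ((¬p) → (¬s))))
Answer: WP = (p → (((u → s) → s) ∧ ((¬(u → s)) → s))) ∧ ((¬p) → ((p → (¬s)) ∧ ((¬p) → (¬s))))


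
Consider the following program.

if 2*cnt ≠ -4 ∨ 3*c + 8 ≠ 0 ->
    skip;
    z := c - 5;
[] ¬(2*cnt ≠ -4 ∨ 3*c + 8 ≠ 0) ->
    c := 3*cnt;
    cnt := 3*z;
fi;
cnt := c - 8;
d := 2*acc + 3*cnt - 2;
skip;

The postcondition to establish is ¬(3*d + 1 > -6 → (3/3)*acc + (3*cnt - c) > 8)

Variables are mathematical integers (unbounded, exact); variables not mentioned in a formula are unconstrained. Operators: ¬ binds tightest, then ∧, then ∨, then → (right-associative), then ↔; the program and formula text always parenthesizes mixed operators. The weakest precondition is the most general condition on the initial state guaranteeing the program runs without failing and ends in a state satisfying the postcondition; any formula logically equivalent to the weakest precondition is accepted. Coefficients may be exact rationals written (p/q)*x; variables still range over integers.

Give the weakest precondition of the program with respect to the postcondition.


Working backward. After the program, the postcondition ¬(3*d + 1 > -6 → (3/3)*acc + (3*cnt - c) > 8) must hold; in canonical form it is ¬(3*d > -7 → acc + 3*cnt > c + 8).
Before skip: ¬(3*d > -7 → acc + 3*cnt > c + 8)
Before d := 2*acc + 3*cnt - 2: ¬(6*acc + 9*cnt > -1 → acc + 3*cnt > c + 8)
Before cnt := c - 8: ¬(6*acc + 9*c > 71 → acc + 2*c > 32)
Then branch requires ¬(6*acc + 9*c > 71 → acc + 2*c > 32); else branch requires ¬(6*acc + 27*cnt > 71 → acc + 6*cnt > 32).
Before the if: ((2*cnt ≠ -4 ∨ 3*c ≠ -8) → (¬(6*acc + 9*c > 71 → acc + 2*c > 32))) ∧ ((¬(2*cnt ≠ -4 ∨ 3*c ≠ -8)) → (¬(6*acc + 27*cnt > 71 → acc + 6*cnt > 32)))
Answer: WP = ((2*cnt ≠ -4 ∨ 3*c ≠ -8) → (¬(6*acc + 9*c > 71 → acc + 2*c > 32))) ∧ ((¬(2*cnt ≠ -4 ∨ 3*c ≠ -8)) → (¬(6*acc + 27*cnt > 71 → acc + 6*cnt > 32)))


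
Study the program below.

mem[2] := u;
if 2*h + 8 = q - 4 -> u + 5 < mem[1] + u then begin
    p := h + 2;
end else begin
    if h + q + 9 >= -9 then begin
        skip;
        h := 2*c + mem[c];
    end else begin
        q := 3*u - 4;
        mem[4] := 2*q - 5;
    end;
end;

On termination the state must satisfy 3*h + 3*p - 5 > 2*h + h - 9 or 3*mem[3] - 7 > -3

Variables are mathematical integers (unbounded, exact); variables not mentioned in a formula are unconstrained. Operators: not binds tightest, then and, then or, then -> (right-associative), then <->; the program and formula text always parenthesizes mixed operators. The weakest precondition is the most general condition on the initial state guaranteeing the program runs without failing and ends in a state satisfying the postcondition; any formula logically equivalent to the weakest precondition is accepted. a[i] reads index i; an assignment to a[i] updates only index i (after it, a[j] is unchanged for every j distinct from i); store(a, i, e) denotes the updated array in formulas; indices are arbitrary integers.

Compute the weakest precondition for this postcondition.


Working backward. After the program, the postcondition 3*h + 3*p - 5 > 2*h + h - 9 or 3*mem[3] - 7 > -3 must hold; in canonical form it is 3*p > -4 or 3*mem[3] > 4.
Then branch requires 3*h > -10 or 3*mem[3] > 4; else branch requires (h + q >= -18 -> (3*p > -4 or 3*mem[3] > 4)) and ((not (h + q >= -18)) -> (3*p > -4 or 3*mem[3] > 4)).
Before the if: ((2*h = q - 12 -> mem[1] > 5) -> (3*h > -10 or 3*mem[3] > 4)) and ((not (2*h = q - 12 -> mem[1] > 5)) -> ((h + q >= -18 -> (3*p > -4 or 3*mem[3] > 4)) and ((not (h + q >= -18)) -> (3*p > -4 or 3*mem[3] > 4))))
Before mem[2] := u: ((2*h = q - 12 -> mem[1] > 5) -> (3*h > -10 or 3*mem[3] > 4)) and ((not (2*h = q - 12 -> mem[1] > 5)) -> ((h + q >= -18 -> (3*p > -4 or 3*mem[3] > 4)) and ((not (h + q >= -18)) -> (3*p > -4 or 3*mem[3] > 4))))
Answer: WP = ((2*h = q - 12 -> mem[1] > 5) -> (3*h > -10 or 3*mem[3] > 4)) and ((not (2*h = q - 12 -> mem[1] > 5)) -> ((h + q >= -18 -> (3*p > -4 or 3*mem[3] > 4)) and ((not (h + q >= -18)) -> (3*p > -4 or 3*mem[3] > 4))))


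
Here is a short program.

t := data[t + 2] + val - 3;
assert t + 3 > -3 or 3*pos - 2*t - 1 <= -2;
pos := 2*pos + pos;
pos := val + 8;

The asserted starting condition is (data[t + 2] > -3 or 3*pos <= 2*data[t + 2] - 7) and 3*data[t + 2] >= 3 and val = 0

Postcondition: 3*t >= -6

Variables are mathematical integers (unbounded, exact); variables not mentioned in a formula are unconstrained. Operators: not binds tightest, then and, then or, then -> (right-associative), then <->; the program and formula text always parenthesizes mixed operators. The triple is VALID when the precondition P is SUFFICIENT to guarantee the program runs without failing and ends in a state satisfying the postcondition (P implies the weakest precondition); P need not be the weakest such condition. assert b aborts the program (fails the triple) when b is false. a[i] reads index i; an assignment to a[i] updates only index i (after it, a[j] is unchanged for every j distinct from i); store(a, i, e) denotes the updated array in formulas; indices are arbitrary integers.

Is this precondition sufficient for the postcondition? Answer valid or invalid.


Working backward. After the program, 3*t >= -6 must hold.
Before pos := val + 8: 3*t >= -6
Before pos := 2*pos + pos: 3*t >= -6
Before assert t + 3 > -3 or 3*pos - 2*t - 1 <= -2: (t > -6 or 3*pos <= 2*t - 1) and 3*t >= -6
Before t := data[t + 2] + val - 3: (data[t + 2] + val > -3 or 3*pos <= 2*data[t + 2] + 2*val - 7) and 3*data[t + 2] + 3*val >= 3
The weakest precondition is (data[t + 2] + val > -3 or 3*pos <= 2*data[t + 2] + 2*val - 7) and 3*data[t + 2] + 3*val >= 3.
Check whether (data[t + 2] > -3 or 3*pos <= 2*data[t + 2] - 7) and 3*data[t + 2] >= 3 and val = 0 implies it.
Every state satisfying the precondition satisfies the weakest precondition: the implication holds.
Answer: valid


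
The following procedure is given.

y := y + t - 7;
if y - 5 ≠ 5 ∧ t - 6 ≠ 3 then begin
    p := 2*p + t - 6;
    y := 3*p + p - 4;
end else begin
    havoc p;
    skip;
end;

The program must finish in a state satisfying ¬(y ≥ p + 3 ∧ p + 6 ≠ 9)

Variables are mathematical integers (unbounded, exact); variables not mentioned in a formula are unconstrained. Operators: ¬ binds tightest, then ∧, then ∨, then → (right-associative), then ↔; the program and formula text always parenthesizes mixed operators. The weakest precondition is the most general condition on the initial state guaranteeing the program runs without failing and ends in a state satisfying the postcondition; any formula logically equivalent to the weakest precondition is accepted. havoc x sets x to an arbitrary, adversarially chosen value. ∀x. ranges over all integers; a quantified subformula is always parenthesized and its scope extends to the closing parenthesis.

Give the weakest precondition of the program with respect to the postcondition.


Working backward. After the program, the postcondition ¬(y ≥ p + 3 ∧ p + 6 ≠ 9) must hold; in canonical form it is ¬(y ≥ p + 3 ∧ p ≠ 3).
Then branch requires ¬(6*p + 3*t ≥ 25 ∧ 2*p + t ≠ 9); else branch requires ∀p_1. (¬(y ≥ p_1 + 3 ∧ p_1 ≠ 3)).
Before the if: ((y ≠ 10 ∧ t ≠ 9) → (¬(6*p + 3*t ≥ 25 ∧ 2*p + t ≠ 9))) ∧ ((¬(y ≠ 10 ∧ t ≠ 9)) → (∀p_1. (¬(y ≥ p_1 + 3 ∧ p_1 ≠ 3))))
Before y := y + t - 7: ((t + y ≠ 17 ∧ t ≠ 9) → (¬(6*p + 3*t ≥ 25 ∧ 2*p + t ≠ 9))) ∧ ((¬(t + y ≠ 17 ∧ t ≠ 9)) → (∀p_1. (¬(t + y ≥ p_1 + 10 ∧ p_1 ≠ 3))))
Answer: WP = ((t + y ≠ 17 ∧ t ≠ 9) → (¬(6*p + 3*t ≥ 25 ∧ 2*p + t ≠ 9))) ∧ ((¬(t + y ≠ 17 ∧ t ≠ 9)) → (∀p_1. (¬(t + y ≥ p_1 + 10 ∧ p_1 ≠ 3))))
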